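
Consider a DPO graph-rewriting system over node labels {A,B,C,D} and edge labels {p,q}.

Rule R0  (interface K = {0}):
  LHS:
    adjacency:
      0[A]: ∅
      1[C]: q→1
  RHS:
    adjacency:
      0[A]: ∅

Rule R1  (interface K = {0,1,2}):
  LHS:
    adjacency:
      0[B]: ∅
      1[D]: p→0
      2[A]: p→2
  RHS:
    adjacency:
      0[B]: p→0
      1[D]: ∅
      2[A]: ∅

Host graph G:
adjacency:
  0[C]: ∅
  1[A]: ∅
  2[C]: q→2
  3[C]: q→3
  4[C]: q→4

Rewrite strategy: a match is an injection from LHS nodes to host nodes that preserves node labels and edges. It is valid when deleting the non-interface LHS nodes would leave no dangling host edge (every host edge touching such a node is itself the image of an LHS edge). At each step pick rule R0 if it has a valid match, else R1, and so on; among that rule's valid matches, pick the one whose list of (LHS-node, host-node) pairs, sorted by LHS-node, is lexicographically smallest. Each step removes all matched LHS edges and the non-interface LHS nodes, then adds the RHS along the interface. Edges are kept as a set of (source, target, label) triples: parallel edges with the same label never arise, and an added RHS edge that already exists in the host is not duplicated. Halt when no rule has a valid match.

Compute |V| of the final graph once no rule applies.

start.  V:5 E:3  edges: 2-q->2 3-q->3 4-q->4
1. fire R0 via {0↦1, 1↦2}  →  V:4 E:2  edges: 3-q->3 4-q->4
2. fire R0 via {0↦1, 1↦3}  →  V:3 E:1  edges: 4-q->4
3. fire R0 via {0↦1, 1↦4}  →  V:2 E:0  edges: ∅
final graph: no rule applies after step 3
NF nodes: {0:C, 1:A}

Answer: 2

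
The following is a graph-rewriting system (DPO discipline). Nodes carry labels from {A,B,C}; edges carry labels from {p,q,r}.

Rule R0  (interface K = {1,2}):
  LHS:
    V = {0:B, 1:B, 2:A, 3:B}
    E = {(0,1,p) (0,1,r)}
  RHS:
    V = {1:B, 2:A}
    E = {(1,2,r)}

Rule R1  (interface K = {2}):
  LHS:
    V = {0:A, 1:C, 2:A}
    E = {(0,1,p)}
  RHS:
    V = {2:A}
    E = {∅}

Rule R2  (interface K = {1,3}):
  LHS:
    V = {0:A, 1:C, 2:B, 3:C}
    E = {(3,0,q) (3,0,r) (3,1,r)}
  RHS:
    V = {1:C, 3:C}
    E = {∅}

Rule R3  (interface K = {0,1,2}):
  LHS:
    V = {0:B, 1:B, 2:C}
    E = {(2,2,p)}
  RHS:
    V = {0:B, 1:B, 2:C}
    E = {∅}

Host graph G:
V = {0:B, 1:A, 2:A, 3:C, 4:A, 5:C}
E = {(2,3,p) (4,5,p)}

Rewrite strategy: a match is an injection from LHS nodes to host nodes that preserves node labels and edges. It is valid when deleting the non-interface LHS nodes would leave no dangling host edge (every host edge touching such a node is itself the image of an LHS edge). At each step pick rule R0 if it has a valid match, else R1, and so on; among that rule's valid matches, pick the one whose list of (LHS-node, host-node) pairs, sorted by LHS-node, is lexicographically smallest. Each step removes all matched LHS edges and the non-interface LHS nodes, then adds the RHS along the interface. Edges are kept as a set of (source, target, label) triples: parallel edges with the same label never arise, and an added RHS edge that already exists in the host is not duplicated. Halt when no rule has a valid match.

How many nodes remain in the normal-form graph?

Answer: 2

Rewrite trace:
start.  V:6 E:2  edges: 2-p->3 4-p->5
1. fire R1 via {0↦2, 1↦3, 2↦1}  →  V:4 E:1  edges: 4-p->5
2. fire R1 via {0↦4, 1↦5, 2↦1}  →  V:2 E:0  edges: ∅
halt: no rule applies after step 2
NF nodes: {0:B, 1:A}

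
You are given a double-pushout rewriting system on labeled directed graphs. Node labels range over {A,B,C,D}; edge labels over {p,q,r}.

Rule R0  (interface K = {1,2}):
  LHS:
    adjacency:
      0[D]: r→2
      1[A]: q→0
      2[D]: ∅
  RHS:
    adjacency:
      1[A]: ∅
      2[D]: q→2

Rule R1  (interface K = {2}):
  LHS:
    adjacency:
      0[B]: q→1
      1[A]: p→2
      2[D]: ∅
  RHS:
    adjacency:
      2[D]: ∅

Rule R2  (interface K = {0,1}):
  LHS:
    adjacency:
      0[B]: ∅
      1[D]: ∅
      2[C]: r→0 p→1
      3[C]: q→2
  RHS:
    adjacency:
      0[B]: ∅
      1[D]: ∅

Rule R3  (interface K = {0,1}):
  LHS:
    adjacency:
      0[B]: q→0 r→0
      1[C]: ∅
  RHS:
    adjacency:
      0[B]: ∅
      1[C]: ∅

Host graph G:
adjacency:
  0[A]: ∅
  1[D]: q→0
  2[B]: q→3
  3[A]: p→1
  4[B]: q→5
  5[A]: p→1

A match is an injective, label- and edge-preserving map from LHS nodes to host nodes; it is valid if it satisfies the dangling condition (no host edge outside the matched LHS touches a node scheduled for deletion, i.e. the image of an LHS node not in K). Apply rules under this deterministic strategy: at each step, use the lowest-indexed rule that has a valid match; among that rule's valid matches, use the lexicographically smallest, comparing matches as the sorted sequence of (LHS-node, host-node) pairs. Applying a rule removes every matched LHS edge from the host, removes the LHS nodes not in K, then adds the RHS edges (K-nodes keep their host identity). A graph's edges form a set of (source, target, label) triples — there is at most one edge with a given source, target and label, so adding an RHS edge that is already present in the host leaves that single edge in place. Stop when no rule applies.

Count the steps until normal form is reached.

Answer: 2

Rewrite trace:
[0] host  ⇒  6 nodes, 5 edges  {1-q->0 2-q->3 3-p->1 4-q->5 5-p->1}
[1] R1 @ {0↦2, 1↦3, 2↦1}  ⇒  4 nodes, 3 edges  {1-q->0 4-q->5 5-p->1}
[2] R1 @ {0↦4, 1↦5, 2↦1}  ⇒  2 nodes, 1 edges  {1-q->0}
normal form: no rule applies after step 2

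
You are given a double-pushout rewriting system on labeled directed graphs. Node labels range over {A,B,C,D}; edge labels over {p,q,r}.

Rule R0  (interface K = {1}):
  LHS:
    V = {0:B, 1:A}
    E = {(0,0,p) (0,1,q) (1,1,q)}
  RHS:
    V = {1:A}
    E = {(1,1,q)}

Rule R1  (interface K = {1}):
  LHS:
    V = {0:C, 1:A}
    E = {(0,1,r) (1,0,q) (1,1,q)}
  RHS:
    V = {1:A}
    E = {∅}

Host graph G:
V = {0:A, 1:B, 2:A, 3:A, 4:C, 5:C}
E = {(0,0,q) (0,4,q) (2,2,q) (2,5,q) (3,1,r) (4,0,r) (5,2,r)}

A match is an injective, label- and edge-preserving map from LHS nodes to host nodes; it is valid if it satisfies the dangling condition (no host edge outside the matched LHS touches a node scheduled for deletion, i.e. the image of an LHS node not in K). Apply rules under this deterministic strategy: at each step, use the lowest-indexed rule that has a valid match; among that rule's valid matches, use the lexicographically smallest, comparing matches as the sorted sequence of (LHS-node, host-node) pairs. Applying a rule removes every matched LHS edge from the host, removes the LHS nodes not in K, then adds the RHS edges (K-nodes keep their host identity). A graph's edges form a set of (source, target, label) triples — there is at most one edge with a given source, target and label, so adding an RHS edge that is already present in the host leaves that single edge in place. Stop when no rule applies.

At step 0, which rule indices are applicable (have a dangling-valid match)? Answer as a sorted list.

R0: no valid match — LHS pattern not found
R1: 2 valid matches — {0↦4, 1↦0}, {0↦5, 1↦2}

Answer: [R1]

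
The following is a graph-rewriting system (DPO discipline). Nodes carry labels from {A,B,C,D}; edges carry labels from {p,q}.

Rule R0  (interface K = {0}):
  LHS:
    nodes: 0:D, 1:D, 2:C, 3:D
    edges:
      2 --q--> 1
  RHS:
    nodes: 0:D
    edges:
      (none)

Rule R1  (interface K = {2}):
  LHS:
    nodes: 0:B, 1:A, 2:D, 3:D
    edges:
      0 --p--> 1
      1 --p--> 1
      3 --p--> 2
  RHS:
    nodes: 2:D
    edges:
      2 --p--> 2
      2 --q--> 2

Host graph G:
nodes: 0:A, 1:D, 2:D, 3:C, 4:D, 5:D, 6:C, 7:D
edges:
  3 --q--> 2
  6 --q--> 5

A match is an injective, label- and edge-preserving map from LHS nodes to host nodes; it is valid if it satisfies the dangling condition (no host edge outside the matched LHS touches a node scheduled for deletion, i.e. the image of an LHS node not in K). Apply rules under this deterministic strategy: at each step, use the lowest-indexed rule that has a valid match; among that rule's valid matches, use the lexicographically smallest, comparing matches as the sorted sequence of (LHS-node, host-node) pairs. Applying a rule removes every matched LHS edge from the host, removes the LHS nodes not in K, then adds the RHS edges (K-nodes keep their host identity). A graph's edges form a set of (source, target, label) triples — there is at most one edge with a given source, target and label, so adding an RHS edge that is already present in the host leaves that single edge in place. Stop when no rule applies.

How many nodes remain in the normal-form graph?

Answer: 2

Rewrite trace:
[0] host  ⇒  8 nodes, 2 edges  {3-q->2 6-q->5}
[1] R0 @ {0↦1, 1↦2, 2↦3, 3↦4}  ⇒  5 nodes, 1 edges  {6-q->5}
[2] R0 @ {0↦1, 1↦5, 2↦6, 3↦7}  ⇒  2 nodes, 0 edges  {∅}
final graph: no rule applies after step 2
NF nodes: {0:A, 1:D}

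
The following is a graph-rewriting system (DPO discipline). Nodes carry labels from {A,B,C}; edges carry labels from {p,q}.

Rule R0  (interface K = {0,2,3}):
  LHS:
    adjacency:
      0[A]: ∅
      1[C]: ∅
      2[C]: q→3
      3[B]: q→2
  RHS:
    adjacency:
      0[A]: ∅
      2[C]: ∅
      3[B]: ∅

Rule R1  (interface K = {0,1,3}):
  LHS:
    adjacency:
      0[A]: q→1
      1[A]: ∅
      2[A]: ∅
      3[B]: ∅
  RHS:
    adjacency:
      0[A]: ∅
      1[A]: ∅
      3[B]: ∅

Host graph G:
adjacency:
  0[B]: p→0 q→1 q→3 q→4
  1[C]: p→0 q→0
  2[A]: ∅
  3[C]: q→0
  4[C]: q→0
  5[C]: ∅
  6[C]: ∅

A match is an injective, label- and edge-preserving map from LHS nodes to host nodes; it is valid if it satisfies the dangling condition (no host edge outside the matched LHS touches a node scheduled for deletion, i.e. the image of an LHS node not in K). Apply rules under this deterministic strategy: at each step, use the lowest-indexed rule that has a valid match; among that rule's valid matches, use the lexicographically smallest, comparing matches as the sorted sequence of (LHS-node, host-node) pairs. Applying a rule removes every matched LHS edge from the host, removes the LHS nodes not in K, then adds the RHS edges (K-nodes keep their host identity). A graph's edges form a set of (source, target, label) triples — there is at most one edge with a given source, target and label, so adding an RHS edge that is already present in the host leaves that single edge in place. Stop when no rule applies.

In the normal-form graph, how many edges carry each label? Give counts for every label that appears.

Answer: p:2

Steps:
start.  V:7 E:8  edges: 0-p->0 0-q->1 0-q->3 0-q->4 1-p->0 1-q->0 3-q->0 4-q->0
1. fire R0 via {0↦2, 1↦5, 2↦1, 3↦0}  →  V:6 E:6  edges: 0-p->0 0-q->3 0-q->4 1-p->0 3-q->0 4-q->0
2. fire R0 via {0↦2, 1↦6, 2↦3, 3↦0}  →  V:5 E:4  edges: 0-p->0 0-q->4 1-p->0 4-q->0
3. fire R0 via {0↦2, 1↦3, 2↦4, 3↦0}  →  V:4 E:2  edges: 0-p->0 1-p->0
halt: no rule applies after step 3
NF edges: [(0, 0, 'p'), (1, 0, 'p')]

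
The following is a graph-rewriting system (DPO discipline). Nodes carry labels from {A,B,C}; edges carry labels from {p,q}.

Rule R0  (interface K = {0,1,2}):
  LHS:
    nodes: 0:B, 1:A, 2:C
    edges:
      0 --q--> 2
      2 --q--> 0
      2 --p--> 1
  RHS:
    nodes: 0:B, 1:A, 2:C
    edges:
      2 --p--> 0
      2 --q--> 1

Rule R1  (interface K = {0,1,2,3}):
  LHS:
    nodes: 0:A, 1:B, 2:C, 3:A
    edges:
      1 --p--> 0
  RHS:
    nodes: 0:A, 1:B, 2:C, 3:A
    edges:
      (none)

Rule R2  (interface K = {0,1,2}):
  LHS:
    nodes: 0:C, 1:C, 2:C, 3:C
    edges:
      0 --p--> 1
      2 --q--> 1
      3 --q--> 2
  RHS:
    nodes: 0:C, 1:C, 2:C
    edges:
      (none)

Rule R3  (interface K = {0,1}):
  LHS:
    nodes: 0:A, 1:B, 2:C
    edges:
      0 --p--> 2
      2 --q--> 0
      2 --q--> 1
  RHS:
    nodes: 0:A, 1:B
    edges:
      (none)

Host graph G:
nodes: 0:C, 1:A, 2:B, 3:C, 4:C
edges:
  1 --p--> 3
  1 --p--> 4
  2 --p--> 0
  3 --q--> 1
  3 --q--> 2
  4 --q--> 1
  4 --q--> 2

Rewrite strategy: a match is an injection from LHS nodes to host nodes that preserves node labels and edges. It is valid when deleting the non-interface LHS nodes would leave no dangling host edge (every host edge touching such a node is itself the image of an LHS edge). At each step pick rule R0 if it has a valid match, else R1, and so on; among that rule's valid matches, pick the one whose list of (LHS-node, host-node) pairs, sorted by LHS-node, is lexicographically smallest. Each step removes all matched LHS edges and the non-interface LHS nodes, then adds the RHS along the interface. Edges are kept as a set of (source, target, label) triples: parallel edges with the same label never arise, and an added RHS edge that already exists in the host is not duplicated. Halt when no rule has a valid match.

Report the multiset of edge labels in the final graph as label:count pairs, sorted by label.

initial: |V|=5 |E|=7  E = 1-p->3 1-p->4 2-p->0 3-q->1 3-q->2 4-q->1 4-q->2
step 1: apply R3 at {0↦1, 1↦2, 2↦3}  → |V|=4 |E|=4  E = 1-p->4 2-p->0 4-q->1 4-q->2
step 2: apply R3 at {0↦1, 1↦2, 2↦4}  → |V|=3 |E|=1  E = 2-p->0
halt: no rule applies after step 2
NF edges: [(2, 0, 'p')]

Answer: p:1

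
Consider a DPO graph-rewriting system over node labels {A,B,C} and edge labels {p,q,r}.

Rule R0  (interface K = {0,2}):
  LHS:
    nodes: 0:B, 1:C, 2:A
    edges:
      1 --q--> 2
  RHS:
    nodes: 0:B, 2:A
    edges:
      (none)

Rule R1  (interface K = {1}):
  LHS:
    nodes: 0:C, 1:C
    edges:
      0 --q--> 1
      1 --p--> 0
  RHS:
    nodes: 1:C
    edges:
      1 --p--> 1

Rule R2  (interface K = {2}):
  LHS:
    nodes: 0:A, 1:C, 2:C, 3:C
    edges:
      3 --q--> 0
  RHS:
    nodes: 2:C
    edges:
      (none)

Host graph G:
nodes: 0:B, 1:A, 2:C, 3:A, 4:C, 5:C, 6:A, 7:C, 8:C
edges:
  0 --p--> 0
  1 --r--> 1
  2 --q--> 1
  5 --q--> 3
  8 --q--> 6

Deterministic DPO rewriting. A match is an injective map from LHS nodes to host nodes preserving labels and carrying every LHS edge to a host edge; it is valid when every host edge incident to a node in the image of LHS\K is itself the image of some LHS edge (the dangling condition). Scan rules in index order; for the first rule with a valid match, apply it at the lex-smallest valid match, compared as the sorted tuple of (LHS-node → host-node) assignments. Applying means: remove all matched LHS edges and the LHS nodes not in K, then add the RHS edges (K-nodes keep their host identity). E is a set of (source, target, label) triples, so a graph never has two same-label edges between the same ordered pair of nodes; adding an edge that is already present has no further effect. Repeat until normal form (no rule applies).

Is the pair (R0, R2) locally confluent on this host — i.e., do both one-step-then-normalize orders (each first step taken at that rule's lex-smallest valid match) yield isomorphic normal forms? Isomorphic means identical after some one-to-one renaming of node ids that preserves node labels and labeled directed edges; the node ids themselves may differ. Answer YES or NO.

Answer: NO

Derivation:
branch R0-first: apply at {0↦0, 1↦2, 2↦1} → |E|=4, then 2 more step(s) → NF |V|=6 |E|=2 V={0:B, 1:A, 3:A, 4:C, 6:A, 7:C} E=0-p->0 1-r->1
branch R2-first: apply at {0↦3, 1↦4, 2↦2, 3↦5} → |E|=4, then 2 more step(s) → NF |V|=4 |E|=2 V={0:B, 1:A, 6:A, 7:C} E=0-p->0 1-r->1
graphs not isomorphic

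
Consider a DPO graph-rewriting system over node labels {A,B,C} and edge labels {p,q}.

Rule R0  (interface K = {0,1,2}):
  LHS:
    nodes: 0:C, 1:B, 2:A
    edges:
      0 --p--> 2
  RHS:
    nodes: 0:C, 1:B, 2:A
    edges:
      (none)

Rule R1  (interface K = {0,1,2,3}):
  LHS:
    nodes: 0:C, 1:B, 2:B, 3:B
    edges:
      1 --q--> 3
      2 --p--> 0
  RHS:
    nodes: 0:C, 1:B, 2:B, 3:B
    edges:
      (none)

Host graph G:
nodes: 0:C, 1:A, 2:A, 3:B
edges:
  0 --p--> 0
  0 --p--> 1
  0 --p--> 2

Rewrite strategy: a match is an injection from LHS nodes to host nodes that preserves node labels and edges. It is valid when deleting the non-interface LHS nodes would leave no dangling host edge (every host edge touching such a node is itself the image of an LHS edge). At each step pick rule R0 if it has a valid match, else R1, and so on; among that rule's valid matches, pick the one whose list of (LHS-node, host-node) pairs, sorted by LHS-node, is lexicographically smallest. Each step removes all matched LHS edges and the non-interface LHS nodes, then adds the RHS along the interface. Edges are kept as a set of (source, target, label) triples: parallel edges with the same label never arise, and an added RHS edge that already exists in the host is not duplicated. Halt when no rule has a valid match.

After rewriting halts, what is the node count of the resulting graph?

start.  V:4 E:3  edges: 0-p->0 0-p->1 0-p->2
1. fire R0 via {0↦0, 1↦3, 2↦1}  →  V:4 E:2  edges: 0-p->0 0-p->2
2. fire R0 via {0↦0, 1↦3, 2↦2}  →  V:4 E:1  edges: 0-p->0
final graph: no rule applies after step 2
NF nodes: {0:C, 1:A, 2:A, 3:B}

Answer: 4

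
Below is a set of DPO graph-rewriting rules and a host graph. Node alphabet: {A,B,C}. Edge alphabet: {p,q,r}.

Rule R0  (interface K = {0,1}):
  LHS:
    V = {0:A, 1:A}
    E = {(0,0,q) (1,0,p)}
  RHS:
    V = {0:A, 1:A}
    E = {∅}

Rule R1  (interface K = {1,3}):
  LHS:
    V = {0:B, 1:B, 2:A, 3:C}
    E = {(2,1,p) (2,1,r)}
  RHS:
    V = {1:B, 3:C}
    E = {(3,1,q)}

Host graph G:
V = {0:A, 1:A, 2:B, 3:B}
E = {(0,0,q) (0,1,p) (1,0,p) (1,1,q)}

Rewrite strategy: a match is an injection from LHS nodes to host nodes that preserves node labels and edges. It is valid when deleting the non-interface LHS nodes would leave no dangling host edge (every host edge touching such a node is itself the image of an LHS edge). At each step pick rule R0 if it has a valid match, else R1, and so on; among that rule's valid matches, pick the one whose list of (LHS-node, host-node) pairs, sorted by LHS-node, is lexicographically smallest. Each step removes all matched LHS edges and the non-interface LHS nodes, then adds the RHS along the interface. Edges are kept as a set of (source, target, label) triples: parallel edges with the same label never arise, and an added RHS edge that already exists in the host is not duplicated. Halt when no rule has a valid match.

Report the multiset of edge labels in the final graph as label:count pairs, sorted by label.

initial: |V|=4 |E|=4  E = 0-q->0 0-p->1 1-p->0 1-q->1
step 1: apply R0 at {0↦0, 1↦1}  → |V|=4 |E|=2  E = 0-p->1 1-q->1
step 2: apply R0 at {0↦1, 1↦0}  → |V|=4 |E|=0  E = ∅
normal form: no rule applies after step 2
NF edges: []

Answer: (no edges)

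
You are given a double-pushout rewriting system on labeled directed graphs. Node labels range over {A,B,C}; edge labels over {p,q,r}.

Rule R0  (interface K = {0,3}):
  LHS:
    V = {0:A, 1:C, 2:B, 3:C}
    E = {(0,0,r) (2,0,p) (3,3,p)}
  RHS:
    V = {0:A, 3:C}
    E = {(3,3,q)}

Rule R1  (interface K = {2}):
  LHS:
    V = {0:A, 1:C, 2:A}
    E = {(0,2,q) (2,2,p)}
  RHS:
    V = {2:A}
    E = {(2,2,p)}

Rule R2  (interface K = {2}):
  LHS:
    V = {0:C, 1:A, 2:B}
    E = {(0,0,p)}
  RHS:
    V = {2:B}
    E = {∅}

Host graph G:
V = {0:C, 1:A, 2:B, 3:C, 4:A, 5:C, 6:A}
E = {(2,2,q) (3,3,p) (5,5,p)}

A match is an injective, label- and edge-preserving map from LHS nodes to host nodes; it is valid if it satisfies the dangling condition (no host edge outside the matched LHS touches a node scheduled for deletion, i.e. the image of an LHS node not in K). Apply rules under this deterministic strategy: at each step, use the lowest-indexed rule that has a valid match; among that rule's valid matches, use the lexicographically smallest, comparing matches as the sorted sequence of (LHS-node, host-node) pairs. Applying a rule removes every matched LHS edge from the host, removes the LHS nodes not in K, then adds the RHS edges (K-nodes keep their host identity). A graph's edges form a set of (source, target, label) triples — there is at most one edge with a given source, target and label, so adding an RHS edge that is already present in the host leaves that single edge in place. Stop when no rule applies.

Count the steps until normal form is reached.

[0] host  ⇒  7 nodes, 3 edges  {2-q->2 3-p->3 5-p->5}
[1] R2 @ {0↦3, 1↦1, 2↦2}  ⇒  5 nodes, 2 edges  {2-q->2 5-p->5}
[2] R2 @ {0↦5, 1↦4, 2↦2}  ⇒  3 nodes, 1 edges  {2-q->2}
final graph: no rule applies after step 2

Answer: 2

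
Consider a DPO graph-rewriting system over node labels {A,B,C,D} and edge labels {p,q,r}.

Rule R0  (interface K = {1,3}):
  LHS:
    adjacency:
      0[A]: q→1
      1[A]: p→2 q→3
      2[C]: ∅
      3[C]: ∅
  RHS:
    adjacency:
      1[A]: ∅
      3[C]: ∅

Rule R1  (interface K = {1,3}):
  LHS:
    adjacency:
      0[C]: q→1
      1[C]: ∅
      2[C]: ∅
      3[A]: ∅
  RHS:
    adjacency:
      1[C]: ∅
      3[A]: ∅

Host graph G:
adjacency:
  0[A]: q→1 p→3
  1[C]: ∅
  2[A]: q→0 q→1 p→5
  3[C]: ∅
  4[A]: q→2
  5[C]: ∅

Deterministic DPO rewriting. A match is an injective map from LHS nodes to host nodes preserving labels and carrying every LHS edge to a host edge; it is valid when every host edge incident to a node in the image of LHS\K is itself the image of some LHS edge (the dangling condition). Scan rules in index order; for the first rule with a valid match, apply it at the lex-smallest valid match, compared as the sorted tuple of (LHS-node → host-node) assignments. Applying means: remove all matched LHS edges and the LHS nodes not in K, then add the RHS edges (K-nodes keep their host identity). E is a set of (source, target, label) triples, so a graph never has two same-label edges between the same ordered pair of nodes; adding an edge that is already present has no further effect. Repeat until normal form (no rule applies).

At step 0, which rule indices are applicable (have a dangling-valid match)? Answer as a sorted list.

R0: 1 valid match — {0↦4, 1↦2, 2↦5, 3↦1}
R1: no valid match — LHS pattern not found

Answer: [R0]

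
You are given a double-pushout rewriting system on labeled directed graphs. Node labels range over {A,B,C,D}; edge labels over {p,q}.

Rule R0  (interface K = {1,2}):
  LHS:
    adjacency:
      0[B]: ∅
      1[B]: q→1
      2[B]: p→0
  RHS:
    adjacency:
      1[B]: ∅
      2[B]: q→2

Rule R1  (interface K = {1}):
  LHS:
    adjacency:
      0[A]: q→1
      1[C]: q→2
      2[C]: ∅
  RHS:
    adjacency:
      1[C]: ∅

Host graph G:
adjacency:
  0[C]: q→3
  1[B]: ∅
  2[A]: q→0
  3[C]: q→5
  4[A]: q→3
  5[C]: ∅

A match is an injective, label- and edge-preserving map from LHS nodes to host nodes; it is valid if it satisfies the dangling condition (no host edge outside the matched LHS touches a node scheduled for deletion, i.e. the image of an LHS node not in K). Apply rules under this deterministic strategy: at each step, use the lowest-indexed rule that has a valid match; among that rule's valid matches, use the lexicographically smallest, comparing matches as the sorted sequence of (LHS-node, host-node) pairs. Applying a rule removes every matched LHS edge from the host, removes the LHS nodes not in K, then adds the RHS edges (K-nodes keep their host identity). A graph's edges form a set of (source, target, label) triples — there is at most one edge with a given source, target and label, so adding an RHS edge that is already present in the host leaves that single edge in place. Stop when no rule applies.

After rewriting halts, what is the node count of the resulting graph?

Answer: 2

Derivation:
start.  V:6 E:4  edges: 0-q->3 2-q->0 3-q->5 4-q->3
1. fire R1 via {0↦4, 1↦3, 2↦5}  →  V:4 E:2  edges: 0-q->3 2-q->0
2. fire R1 via {0↦2, 1↦0, 2↦3}  →  V:2 E:0  edges: ∅
final graph: no rule applies after step 2
NF nodes: {0:C, 1:B}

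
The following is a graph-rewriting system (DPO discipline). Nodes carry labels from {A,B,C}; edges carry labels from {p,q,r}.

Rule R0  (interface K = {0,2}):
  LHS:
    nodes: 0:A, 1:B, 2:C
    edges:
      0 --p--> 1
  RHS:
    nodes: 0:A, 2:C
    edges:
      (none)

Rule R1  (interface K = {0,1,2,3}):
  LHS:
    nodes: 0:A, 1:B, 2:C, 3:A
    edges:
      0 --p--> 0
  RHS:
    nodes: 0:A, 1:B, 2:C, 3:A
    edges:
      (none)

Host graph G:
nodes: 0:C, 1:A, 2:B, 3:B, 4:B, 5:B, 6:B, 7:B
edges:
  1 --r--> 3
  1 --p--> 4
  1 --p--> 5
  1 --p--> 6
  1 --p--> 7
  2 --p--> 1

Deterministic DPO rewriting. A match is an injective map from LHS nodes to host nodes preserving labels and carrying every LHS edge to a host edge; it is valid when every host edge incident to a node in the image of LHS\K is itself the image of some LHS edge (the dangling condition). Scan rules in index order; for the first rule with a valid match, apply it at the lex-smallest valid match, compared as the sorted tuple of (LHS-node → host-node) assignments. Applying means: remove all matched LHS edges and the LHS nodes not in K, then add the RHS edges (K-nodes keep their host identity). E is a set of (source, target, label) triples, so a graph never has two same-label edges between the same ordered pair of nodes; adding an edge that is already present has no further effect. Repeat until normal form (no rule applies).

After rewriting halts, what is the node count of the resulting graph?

start.  V:8 E:6  edges: 1-r->3 1-p->4 1-p->5 1-p->6 1-p->7 2-p->1
1. fire R0 via {0↦1, 1↦4, 2↦0}  →  V:7 E:5  edges: 1-r->3 1-p->5 1-p->6 1-p->7 2-p->1
2. fire R0 via {0↦1, 1↦5, 2↦0}  →  V:6 E:4  edges: 1-r->3 1-p->6 1-p->7 2-p->1
3. fire R0 via {0↦1, 1↦6, 2↦0}  →  V:5 E:3  edges: 1-r->3 1-p->7 2-p->1
4. fire R0 via {0↦1, 1↦7, 2↦0}  →  V:4 E:2  edges: 1-r->3 2-p->1
final graph: no rule applies after step 4
NF nodes: {0:C, 1:A, 2:B, 3:B}

Answer: 4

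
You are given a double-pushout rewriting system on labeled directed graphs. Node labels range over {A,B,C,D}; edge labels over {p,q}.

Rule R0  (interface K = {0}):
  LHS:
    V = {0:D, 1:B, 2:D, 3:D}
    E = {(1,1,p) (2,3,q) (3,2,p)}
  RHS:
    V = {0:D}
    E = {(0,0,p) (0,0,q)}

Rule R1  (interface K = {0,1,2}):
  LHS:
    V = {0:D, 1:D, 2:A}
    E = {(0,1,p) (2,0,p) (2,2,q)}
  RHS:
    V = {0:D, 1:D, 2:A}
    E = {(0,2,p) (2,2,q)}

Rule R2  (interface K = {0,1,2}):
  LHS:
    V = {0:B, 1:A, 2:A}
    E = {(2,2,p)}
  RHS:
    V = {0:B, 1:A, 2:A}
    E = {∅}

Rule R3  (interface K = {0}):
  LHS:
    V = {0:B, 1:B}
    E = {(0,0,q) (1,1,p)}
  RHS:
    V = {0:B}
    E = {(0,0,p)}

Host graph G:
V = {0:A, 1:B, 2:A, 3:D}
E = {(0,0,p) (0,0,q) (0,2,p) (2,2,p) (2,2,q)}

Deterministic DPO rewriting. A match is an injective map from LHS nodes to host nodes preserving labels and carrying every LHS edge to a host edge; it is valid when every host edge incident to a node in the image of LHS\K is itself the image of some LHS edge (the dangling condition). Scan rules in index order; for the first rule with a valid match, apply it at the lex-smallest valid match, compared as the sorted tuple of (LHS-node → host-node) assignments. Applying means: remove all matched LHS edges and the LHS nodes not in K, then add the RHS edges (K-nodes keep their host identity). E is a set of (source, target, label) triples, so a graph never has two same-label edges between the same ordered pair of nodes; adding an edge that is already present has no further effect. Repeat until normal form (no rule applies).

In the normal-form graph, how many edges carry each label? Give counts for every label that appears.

start.  V:4 E:5  edges: 0-p->0 0-q->0 0-p->2 2-p->2 2-q->2
1. fire R2 via {0↦1, 1↦0, 2↦2}  →  V:4 E:4  edges: 0-p->0 0-q->0 0-p->2 2-q->2
2. fire R2 via {0↦1, 1↦2, 2↦0}  →  V:4 E:3  edges: 0-q->0 0-p->2 2-q->2
final graph: no rule applies after step 2
NF edges: [(0, 0, 'q'), (0, 2, 'p'), (2, 2, 'q')]

Answer: p:1 q:2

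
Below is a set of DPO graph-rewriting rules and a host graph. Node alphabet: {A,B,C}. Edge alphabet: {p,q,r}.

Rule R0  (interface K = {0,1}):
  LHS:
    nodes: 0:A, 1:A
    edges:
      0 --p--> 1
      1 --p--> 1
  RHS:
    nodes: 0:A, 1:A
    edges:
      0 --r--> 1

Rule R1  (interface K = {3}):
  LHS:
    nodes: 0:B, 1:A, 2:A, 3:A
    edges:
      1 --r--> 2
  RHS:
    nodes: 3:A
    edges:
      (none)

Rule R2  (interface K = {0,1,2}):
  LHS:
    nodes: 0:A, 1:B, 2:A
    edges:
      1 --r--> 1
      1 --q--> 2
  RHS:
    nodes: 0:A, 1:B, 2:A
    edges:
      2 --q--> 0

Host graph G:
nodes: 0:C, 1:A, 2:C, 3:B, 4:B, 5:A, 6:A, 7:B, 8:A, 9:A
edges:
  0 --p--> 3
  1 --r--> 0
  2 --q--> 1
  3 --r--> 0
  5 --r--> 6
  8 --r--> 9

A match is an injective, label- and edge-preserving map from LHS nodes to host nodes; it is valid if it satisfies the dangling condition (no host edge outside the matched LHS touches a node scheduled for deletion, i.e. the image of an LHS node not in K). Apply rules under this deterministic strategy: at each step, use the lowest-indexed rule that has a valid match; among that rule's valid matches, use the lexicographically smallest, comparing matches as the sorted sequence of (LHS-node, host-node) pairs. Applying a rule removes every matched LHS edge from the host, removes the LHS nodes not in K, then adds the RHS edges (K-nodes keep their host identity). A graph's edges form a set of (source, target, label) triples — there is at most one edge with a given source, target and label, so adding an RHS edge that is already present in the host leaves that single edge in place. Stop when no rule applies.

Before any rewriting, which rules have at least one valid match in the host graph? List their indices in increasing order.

R0: no valid match — LHS pattern not found
R1: 12 valid matches — {0↦4, 1↦5, 2↦6, 3↦1}, {0↦4, 1↦5, 2↦6, 3↦8}, {0↦4, 1↦5, 2↦6, 3↦9} (+9 more)
R2: no valid match — LHS pattern not found

Answer: [R1]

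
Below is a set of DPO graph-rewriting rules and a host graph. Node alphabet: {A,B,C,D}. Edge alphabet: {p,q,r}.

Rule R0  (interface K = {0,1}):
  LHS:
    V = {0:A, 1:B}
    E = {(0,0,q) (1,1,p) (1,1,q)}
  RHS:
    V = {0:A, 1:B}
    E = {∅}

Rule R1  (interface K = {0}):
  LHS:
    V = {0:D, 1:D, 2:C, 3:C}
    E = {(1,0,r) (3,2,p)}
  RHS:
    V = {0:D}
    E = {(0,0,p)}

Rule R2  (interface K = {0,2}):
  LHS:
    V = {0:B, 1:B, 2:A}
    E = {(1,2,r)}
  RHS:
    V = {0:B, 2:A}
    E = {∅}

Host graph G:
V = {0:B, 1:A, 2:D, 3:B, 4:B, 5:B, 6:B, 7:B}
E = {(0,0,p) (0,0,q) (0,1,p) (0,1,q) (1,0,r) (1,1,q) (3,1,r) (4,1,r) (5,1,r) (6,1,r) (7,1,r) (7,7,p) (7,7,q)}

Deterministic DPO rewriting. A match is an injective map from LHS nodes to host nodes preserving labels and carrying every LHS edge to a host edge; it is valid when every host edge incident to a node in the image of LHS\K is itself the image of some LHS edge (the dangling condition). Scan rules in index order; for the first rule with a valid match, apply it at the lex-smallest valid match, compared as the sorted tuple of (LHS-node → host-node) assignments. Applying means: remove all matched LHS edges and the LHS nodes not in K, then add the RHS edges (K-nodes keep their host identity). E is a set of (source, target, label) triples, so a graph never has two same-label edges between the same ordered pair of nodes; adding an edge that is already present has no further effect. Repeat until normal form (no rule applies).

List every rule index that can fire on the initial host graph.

R0: 2 valid matches — {0↦1, 1↦0}, {0↦1, 1↦7}
R1: no valid match — LHS pattern not found
R2: 20 valid matches — {0↦0, 1↦3, 2↦1}, {0↦0, 1↦4, 2↦1}, {0↦0, 1↦5, 2↦1} (+17 more)

Answer: [R0,R2]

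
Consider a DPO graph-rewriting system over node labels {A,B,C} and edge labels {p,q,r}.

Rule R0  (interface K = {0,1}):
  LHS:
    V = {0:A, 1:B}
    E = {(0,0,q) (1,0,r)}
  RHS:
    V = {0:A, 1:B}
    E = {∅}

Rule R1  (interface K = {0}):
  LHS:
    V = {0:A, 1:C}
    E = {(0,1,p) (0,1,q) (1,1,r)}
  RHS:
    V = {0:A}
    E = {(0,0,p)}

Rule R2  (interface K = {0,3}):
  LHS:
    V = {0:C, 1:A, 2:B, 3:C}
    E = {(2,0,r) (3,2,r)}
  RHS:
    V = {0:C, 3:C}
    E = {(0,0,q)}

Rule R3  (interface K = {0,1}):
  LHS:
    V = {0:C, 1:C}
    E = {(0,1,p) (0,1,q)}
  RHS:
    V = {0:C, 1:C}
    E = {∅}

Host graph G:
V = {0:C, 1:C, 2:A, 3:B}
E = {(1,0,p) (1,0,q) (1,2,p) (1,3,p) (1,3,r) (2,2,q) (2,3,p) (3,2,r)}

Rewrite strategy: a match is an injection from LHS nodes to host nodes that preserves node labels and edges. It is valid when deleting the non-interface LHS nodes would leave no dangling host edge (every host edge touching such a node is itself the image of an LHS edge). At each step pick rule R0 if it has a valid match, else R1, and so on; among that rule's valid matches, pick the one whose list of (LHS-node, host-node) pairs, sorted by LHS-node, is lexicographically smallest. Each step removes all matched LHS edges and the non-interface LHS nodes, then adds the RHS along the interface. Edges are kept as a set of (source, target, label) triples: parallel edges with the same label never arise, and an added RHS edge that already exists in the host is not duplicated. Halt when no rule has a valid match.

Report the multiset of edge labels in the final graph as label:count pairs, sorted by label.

Answer: p:3 r:1

Rewrite trace:
start.  V:4 E:8  edges: 1-p->0 1-q->0 1-p->2 1-p->3 1-r->3 2-q->2 2-p->3 3-r->2
1. fire R0 via {0↦2, 1↦3}  →  V:4 E:6  edges: 1-p->0 1-q->0 1-p->2 1-p->3 1-r->3 2-p->3
2. fire R3 via {0↦1, 1↦0}  →  V:4 E:4  edges: 1-p->2 1-p->3 1-r->3 2-p->3
final graph: no rule applies after step 2
NF edges: [(1, 2, 'p'), (1, 3, 'p'), (1, 3, 'r'), (2, 3, 'p')]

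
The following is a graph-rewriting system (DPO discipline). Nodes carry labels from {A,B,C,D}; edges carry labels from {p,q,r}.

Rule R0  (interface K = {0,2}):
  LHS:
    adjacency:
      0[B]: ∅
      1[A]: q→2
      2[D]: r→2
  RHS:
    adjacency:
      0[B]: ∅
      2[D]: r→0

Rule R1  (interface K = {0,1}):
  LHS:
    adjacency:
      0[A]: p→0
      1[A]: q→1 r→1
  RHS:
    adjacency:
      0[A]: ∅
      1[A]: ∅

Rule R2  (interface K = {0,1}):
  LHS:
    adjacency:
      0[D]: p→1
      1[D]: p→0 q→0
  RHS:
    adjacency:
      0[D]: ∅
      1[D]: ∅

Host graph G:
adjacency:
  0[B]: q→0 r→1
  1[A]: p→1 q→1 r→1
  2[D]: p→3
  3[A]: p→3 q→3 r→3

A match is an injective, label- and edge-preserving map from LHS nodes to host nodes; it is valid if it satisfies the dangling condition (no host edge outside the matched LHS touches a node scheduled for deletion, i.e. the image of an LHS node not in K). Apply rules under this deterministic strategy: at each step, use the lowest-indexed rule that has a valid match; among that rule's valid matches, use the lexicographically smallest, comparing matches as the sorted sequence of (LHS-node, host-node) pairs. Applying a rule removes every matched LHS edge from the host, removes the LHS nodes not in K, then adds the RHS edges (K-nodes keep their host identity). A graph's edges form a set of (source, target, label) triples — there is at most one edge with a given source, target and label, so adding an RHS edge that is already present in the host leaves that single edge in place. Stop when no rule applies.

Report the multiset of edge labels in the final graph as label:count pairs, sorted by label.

Answer: p:1 q:1 r:1

Rewrite trace:
initial: |V|=4 |E|=9  E = 0-q->0 0-r->1 1-p->1 1-q->1 1-r->1 2-p->3 3-p->3 3-q->3 3-r->3
step 1: apply R1 at {0↦1, 1↦3}  → |V|=4 |E|=6  E = 0-q->0 0-r->1 1-q->1 1-r->1 2-p->3 3-p->3
step 2: apply R1 at {0↦3, 1↦1}  → |V|=4 |E|=3  E = 0-q->0 0-r->1 2-p->3
final graph: no rule applies after step 2
NF edges: [(0, 0, 'q'), (0, 1, 'r'), (2, 3, 'p')]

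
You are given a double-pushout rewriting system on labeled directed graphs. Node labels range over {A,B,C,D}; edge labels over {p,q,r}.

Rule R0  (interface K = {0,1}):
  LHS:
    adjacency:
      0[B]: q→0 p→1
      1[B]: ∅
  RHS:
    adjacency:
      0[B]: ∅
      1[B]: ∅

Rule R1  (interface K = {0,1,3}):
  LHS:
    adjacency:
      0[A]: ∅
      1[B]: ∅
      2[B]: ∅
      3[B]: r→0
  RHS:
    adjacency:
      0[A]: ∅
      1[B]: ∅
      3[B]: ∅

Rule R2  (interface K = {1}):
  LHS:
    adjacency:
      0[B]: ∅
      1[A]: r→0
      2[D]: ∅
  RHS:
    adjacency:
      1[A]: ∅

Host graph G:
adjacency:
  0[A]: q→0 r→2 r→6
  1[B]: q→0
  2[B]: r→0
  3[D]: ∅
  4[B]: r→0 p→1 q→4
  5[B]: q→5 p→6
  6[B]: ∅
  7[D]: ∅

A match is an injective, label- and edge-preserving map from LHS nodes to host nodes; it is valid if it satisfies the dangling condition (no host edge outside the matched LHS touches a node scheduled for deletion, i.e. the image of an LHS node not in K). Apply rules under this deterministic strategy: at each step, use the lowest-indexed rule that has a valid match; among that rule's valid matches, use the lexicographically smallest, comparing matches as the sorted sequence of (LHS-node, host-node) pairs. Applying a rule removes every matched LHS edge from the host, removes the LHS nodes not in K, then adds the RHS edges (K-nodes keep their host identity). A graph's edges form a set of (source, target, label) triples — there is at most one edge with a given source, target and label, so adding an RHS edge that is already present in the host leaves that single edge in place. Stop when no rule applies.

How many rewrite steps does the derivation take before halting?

Answer: 5

Derivation:
initial: |V|=8 |E|=10  E = 0-q->0 0-r->2 0-r->6 1-q->0 2-r->0 4-r->0 4-p->1 4-q->4 5-q->5 5-p->6
step 1: apply R0 at {0↦4, 1↦1}  → |V|=8 |E|=8  E = 0-q->0 0-r->2 0-r->6 1-q->0 2-r->0 4-r->0 5-q->5 5-p->6
step 2: apply R0 at {0↦5, 1↦6}  → |V|=8 |E|=6  E = 0-q->0 0-r->2 0-r->6 1-q->0 2-r->0 4-r->0
step 3: apply R1 at {0↦0, 1↦1, 2↦5, 3↦2}  → |V|=7 |E|=5  E = 0-q->0 0-r->2 0-r->6 1-q->0 4-r->0
step 4: apply R2 at {0↦2, 1↦0, 2↦3}  → |V|=5 |E|=4  E = 0-q->0 0-r->6 1-q->0 4-r->0
step 5: apply R2 at {0↦6, 1↦0, 2↦7}  → |V|=3 |E|=3  E = 0-q->0 1-q->0 4-r->0
final graph: no rule applies after step 5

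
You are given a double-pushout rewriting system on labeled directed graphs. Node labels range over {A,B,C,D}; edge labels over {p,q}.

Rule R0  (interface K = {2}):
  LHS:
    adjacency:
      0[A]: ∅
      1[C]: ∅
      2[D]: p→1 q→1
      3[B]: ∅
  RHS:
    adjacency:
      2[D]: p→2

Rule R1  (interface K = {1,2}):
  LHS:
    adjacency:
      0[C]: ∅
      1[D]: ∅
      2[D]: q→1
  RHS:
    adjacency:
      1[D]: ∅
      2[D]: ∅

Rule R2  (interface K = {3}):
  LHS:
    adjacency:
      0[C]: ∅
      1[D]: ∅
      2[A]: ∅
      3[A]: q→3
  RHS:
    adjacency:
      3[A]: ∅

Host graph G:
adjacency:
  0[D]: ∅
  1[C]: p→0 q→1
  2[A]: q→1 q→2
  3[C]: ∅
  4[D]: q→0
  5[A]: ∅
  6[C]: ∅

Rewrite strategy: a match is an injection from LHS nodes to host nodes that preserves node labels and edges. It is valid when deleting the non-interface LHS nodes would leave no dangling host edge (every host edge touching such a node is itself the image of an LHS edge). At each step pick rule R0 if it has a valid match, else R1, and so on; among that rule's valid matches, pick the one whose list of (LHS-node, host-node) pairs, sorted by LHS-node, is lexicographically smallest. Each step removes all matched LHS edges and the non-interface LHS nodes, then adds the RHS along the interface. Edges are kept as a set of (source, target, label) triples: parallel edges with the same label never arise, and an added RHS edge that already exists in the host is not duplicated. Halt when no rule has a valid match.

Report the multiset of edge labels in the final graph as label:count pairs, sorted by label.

Answer: p:1 q:2

Rewrite trace:
start.  V:7 E:5  edges: 1-p->0 1-q->1 2-q->1 2-q->2 4-q->0
1. fire R1 via {0↦3, 1↦0, 2↦4}  →  V:6 E:4  edges: 1-p->0 1-q->1 2-q->1 2-q->2
2. fire R2 via {0↦6, 1↦4, 2↦5, 3↦2}  →  V:3 E:3  edges: 1-p->0 1-q->1 2-q->1
halt: no rule applies after step 2
NF edges: [(1, 0, 'p'), (1, 1, 'q'), (2, 1, 'q')]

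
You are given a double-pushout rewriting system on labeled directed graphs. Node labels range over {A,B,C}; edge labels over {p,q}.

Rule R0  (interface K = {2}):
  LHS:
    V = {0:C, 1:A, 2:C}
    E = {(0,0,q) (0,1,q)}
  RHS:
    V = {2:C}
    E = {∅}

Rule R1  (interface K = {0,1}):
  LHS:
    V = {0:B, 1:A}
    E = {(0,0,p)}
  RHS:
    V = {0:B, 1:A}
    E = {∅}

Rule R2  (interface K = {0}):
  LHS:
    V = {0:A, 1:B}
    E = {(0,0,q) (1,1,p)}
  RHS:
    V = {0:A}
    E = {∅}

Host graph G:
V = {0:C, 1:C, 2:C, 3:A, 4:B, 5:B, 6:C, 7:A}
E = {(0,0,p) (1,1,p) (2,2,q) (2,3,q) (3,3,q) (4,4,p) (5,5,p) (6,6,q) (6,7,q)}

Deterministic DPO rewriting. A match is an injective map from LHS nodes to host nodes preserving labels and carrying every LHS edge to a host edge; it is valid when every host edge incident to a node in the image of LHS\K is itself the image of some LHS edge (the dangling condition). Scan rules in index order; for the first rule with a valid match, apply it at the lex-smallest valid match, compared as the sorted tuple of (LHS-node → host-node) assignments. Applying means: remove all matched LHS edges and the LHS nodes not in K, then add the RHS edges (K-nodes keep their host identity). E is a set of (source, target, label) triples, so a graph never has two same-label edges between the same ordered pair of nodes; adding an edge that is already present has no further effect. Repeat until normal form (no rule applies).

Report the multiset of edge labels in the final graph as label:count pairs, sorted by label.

Answer: p:2 q:3

Rewrite trace:
[0] host  ⇒  8 nodes, 9 edges  {0-p->0 1-p->1 2-q->2 2-q->3 3-q->3 4-p->4 5-p->5 6-q->6 6-q->7}
[1] R0 @ {0↦6, 1↦7, 2↦0}  ⇒  6 nodes, 7 edges  {0-p->0 1-p->1 2-q->2 2-q->3 3-q->3 4-p->4 5-p->5}
[2] R1 @ {0↦4, 1↦3}  ⇒  6 nodes, 6 edges  {0-p->0 1-p->1 2-q->2 2-q->3 3-q->3 5-p->5}
[3] R1 @ {0↦5, 1↦3}  ⇒  6 nodes, 5 edges  {0-p->0 1-p->1 2-q->2 2-q->3 3-q->3}
halt: no rule applies after step 3
NF edges: [(0, 0, 'p'), (1, 1, 'p'), (2, 2, 'q'), (2, 3, 'q'), (3, 3, 'q')]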